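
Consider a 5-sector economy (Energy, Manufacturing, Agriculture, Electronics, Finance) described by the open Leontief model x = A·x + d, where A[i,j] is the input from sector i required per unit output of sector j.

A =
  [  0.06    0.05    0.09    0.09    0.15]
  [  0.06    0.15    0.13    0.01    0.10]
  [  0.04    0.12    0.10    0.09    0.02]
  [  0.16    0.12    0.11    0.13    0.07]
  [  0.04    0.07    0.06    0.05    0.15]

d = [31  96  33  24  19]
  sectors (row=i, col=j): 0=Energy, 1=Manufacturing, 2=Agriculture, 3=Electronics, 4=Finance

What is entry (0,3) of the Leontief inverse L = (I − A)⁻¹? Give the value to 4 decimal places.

Form M = I − A:
  [  0.94   -0.05   -0.09   -0.09   -0.15]
  [ -0.06    0.85   -0.13   -0.01   -0.10]
  [ -0.04   -0.12    0.90   -0.09   -0.02]
  [ -0.16   -0.12   -0.11    0.87   -0.07]
  [ -0.04   -0.07   -0.06   -0.05    0.85]
Leontief inverse L = M⁻¹:
  [  1.1136    0.1279    0.1629    0.1466    0.2275]
  [  0.1046    1.2341    0.2071    0.0564    0.1732]
  [  0.0889    0.1962    1.1703    0.1370    0.0776]
  [  0.2370    0.2294    0.2162    1.2089    0.1735]
  [  0.0812    0.1350    0.1200    0.0923    1.2171]
Total output x = L · d:
  x_0 = 1.1136·31 + 0.1279·96 + 0.1629·33 + 0.1466·24 + 0.2275·19 = 60.0181
  x_1 = 0.1046·31 + 1.2341·96 + 0.2071·33 + 0.0564·24 + 0.1732·19 = 133.1921
  x_2 = 0.0889·31 + 0.1962·96 + 1.1703·33 + 0.1370·24 + 0.0776·19 = 64.9695
  x_3 = 0.2370·31 + 0.2294·96 + 0.2162·33 + 1.2089·24 + 0.1735·19 = 68.8129
  x_4 = 0.0812·31 + 0.1350·96 + 0.1200·33 + 0.0923·24 + 1.2171·19 = 44.7800

L[0,3] = 0.1466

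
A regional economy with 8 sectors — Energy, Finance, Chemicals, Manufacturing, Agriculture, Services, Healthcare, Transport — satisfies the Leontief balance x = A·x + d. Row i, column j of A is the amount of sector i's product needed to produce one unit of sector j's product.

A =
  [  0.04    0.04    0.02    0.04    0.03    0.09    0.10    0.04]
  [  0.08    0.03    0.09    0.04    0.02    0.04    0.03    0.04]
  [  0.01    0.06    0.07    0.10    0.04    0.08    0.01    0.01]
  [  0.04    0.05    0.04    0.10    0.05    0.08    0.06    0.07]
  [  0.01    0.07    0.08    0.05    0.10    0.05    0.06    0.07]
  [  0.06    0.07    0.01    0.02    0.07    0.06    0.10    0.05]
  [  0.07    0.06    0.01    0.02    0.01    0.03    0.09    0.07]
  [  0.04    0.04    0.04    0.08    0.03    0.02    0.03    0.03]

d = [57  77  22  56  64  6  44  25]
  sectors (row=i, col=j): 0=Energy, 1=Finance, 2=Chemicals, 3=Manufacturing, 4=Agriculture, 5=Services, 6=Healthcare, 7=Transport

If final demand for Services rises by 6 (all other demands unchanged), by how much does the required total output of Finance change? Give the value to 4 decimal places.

0.4667

Form M = I − A:
  [  0.96   -0.04   -0.02   -0.04   -0.03   -0.09   -0.10   -0.04]
  [ -0.08    0.97   -0.09   -0.04   -0.02   -0.04   -0.03   -0.04]
  [ -0.01   -0.06    0.93   -0.10   -0.04   -0.08   -0.01   -0.01]
  [ -0.04   -0.05   -0.04    0.90   -0.05   -0.08   -0.06   -0.07]
  [ -0.01   -0.07   -0.08   -0.05    0.90   -0.05   -0.06   -0.07]
  [ -0.06   -0.07   -0.01   -0.02   -0.07    0.94   -0.10   -0.05]
  [ -0.07   -0.06   -0.01   -0.02   -0.01   -0.03    0.91   -0.07]
  [ -0.04   -0.04   -0.04   -0.08   -0.03   -0.02   -0.03    0.97]
Leontief inverse L = M⁻¹:
  [  1.0736    0.0760    0.0446    0.0718    0.0573    0.1252    0.1457    0.0741]
  [  0.1059    1.0623    0.1167    0.0766    0.0456    0.0778    0.0668    0.0670]
  [  0.0387    0.0954    1.1011    0.1397    0.0713    0.1196    0.0479    0.0417]
  [  0.0779    0.0938    0.0749    1.1470    0.0865    0.1260    0.1113    0.1114]
  [  0.0449    0.1143    0.1210    0.0979    1.1381    0.0940    0.1055    0.1095]
  [  0.0958    0.1085    0.0407    0.0546    0.1004    1.0977    0.1483    0.0873]
  [  0.1002    0.0890    0.0324    0.0488    0.0300    0.0600    1.1282    0.0983]
  [  0.0631    0.0671    0.0638    0.1121    0.0525    0.0511    0.0611    1.0559]
Total output x = L · d:
  x_0 = 1.0736·57 + 0.0760·77 + 0.0446·22 + 0.0718·56 + 0.0573·64 + 0.1252·6 + 0.1457·44 + 0.0741·25 = 84.7278
  x_1 = 0.1059·57 + 1.0623·77 + 0.1167·22 + 0.0766·56 + 0.0456·64 + 0.0778·6 + 0.0668·44 + 0.0670·25 = 102.6874
  x_2 = 0.0387·57 + 0.0954·77 + 1.1011·22 + 0.1397·56 + 0.0713·64 + 0.1196·6 + 0.0479·44 + 0.0417·25 = 50.0289
  x_3 = 0.0779·57 + 0.0938·77 + 0.0749·22 + 1.1470·56 + 0.0865·64 + 0.1260·6 + 0.1113·44 + 0.1114·25 = 91.5177
  x_4 = 0.0449·57 + 0.1143·77 + 0.1210·22 + 0.0979·56 + 1.1381·64 + 0.0940·6 + 0.1055·44 + 0.1095·25 = 100.2844
  x_5 = 0.0958·57 + 0.1085·77 + 0.0407·22 + 0.0546·56 + 0.1004·64 + 1.0977·6 + 0.1483·44 + 0.0873·25 = 39.4911
  x_6 = 0.1002·57 + 0.0890·77 + 0.0324·22 + 0.0488·56 + 0.0300·64 + 0.0600·6 + 1.1282·44 + 0.0983·25 = 70.3899
  x_7 = 0.0631·57 + 0.0671·77 + 0.0638·22 + 0.1121·56 + 0.0525·64 + 0.0511·6 + 0.0611·44 + 1.0559·25 = 49.2054
Δx_1 = L[1,5] · Δd_5 = 0.0778 · 6 = 0.4667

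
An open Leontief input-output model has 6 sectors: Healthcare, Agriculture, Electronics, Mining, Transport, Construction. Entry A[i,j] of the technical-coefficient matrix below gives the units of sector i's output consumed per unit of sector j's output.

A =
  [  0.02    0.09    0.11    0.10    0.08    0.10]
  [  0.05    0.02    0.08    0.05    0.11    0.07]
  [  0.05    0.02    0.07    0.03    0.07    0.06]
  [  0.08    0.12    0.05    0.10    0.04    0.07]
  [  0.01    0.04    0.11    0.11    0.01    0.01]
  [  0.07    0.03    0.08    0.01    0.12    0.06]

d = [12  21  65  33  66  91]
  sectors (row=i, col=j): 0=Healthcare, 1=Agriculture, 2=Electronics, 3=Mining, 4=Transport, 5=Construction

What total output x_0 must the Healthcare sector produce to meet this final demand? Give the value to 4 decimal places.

53.8478

Form M = I − A:
  [  0.98   -0.09   -0.11   -0.10   -0.08   -0.10]
  [ -0.05    0.98   -0.08   -0.05   -0.11   -0.07]
  [ -0.05   -0.02    0.93   -0.03   -0.07   -0.06]
  [ -0.08   -0.12   -0.05    0.90   -0.04   -0.07]
  [ -0.01   -0.04   -0.11   -0.11    0.99   -0.01]
  [ -0.07   -0.03   -0.08   -0.01   -0.12    0.94]
Leontief inverse L = M⁻¹:
  [  1.0598    0.1291    0.1731    0.1489    0.1359    0.1459]
  [  0.0765    1.0504    0.1307    0.0905    0.1483    0.1030]
  [  0.0711    0.0435    1.1103    0.0608    0.1021    0.0873]
  [  0.1172    0.1614    0.1111    1.1499    0.0960    0.1182]
  [  0.0357    0.0671    0.1441    0.1402    1.0411    0.0395]
  [  0.0932    0.0571    0.1311    0.0493    0.1575    1.0917]
Total output x = L · d:
  x_0 = 1.0598·12 + 0.1291·21 + 0.1731·65 + 0.1489·33 + 0.1359·66 + 0.1459·91 = 53.8478
  x_1 = 0.0765·12 + 1.0504·21 + 0.1307·65 + 0.0905·33 + 0.1483·66 + 0.1030·91 = 53.6162
  x_2 = 0.0711·12 + 0.0435·21 + 1.1103·65 + 0.0608·33 + 0.1021·66 + 0.0873·91 = 90.6215
  x_3 = 0.1172·12 + 0.1614·21 + 0.1111·65 + 1.1499·33 + 0.0960·66 + 0.1182·91 = 67.0584
  x_4 = 0.0357·12 + 0.0671·21 + 0.1441·65 + 0.1402·33 + 1.0411·66 + 0.0395·91 = 88.1313
  x_5 = 0.0932·12 + 0.0571·21 + 0.1311·65 + 0.0493·33 + 0.1575·66 + 1.0917·91 = 122.2063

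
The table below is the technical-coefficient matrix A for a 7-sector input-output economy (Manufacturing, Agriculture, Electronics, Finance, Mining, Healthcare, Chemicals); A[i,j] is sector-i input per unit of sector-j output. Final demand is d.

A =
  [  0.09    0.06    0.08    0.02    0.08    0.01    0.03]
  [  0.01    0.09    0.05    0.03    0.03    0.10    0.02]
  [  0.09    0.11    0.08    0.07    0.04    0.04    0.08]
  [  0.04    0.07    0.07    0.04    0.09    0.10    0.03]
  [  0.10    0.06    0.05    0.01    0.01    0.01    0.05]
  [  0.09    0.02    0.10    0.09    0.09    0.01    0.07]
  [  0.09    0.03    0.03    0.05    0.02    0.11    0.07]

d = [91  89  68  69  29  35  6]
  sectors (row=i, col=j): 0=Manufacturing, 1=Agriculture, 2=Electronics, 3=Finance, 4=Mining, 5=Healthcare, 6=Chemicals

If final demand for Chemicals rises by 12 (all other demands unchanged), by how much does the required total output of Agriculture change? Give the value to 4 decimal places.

Form M = I − A:
  [  0.91   -0.06   -0.08   -0.02   -0.08   -0.01   -0.03]
  [ -0.01    0.91   -0.05   -0.03   -0.03   -0.10   -0.02]
  [ -0.09   -0.11    0.92   -0.07   -0.04   -0.04   -0.08]
  [ -0.04   -0.07   -0.07    0.96   -0.09   -0.10   -0.03]
  [ -0.10   -0.06   -0.05   -0.01    0.99   -0.01   -0.05]
  [ -0.09   -0.02   -0.10   -0.09   -0.09    0.99   -0.07]
  [ -0.09   -0.03   -0.03   -0.05   -0.02   -0.11    0.93]
Leontief inverse L = M⁻¹:
  [  1.1354    0.1026    0.1196    0.0434    0.1084    0.0387    0.0593]
  [  0.0478    1.1256    0.0886    0.0579    0.0596    0.1296    0.0482]
  [  0.1487    0.1666    1.1352    0.1066    0.0832    0.0892    0.1207]
  [  0.0943    0.1169    0.1200    1.0735    0.1272    0.1348    0.0675]
  [  0.1347    0.0924    0.0814    0.0295    1.0345    0.0355    0.0726]
  [  0.1501    0.0728    0.1511    0.1220    0.1293    1.0509    0.1094]
  [  0.1419    0.0685    0.0771    0.0823    0.0595    0.1431    1.1046]
Total output x = L · d:
  x_0 = 1.1354·91 + 0.1026·89 + 0.1196·68 + 0.0434·69 + 0.1084·29 + 0.0387·35 + 0.0593·6 = 128.4371
  x_1 = 0.0478·91 + 1.1256·89 + 0.0886·68 + 0.0579·69 + 0.0596·29 + 0.1296·35 + 0.0482·6 = 121.1016
  x_2 = 0.1487·91 + 0.1666·89 + 1.1352·68 + 0.1066·69 + 0.0832·29 + 0.0892·35 + 0.1207·6 = 119.1696
  x_3 = 0.0943·91 + 0.1169·89 + 0.1200·68 + 1.0735·69 + 0.1272·29 + 0.1348·35 + 0.0675·6 = 110.0332
  x_4 = 0.1347·91 + 0.0924·89 + 0.0814·68 + 0.0295·69 + 1.0345·29 + 0.0355·35 + 0.0726·6 = 59.7308
  x_5 = 0.1501·91 + 0.0728·89 + 0.1511·68 + 0.1220·69 + 0.1293·29 + 1.0509·35 + 0.1094·6 = 80.0078
  x_6 = 0.1419·91 + 0.0685·89 + 0.0771·68 + 0.0823·69 + 0.0595·29 + 0.1431·35 + 1.1046·6 = 43.2953
Δx_1 = L[1,6] · Δd_6 = 0.0482 · 12 = 0.5783

0.5783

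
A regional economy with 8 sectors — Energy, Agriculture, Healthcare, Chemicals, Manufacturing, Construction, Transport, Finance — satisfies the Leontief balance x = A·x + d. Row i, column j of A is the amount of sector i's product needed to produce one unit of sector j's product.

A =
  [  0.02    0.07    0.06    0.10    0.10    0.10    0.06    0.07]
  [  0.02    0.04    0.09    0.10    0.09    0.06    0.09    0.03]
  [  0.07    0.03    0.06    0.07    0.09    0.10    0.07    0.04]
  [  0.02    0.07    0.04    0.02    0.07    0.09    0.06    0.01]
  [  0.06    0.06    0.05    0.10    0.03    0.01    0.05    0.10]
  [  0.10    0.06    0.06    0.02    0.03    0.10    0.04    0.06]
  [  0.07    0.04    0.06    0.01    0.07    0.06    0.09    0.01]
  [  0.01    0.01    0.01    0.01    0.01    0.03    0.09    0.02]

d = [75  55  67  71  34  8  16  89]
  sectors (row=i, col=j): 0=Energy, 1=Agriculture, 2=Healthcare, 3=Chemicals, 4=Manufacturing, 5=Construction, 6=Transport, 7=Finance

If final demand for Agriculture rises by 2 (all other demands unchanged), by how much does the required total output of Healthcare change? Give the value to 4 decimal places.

0.1567

Form M = I − A:
  [  0.98   -0.07   -0.06   -0.10   -0.10   -0.10   -0.06   -0.07]
  [ -0.02    0.96   -0.09   -0.10   -0.09   -0.06   -0.09   -0.03]
  [ -0.07   -0.03    0.94   -0.07   -0.09   -0.10   -0.07   -0.04]
  [ -0.02   -0.07   -0.04    0.98   -0.07   -0.09   -0.06   -0.01]
  [ -0.06   -0.06   -0.05   -0.10    0.97   -0.01   -0.05   -0.10]
  [ -0.10   -0.06   -0.06   -0.02   -0.03    0.90   -0.04   -0.06]
  [ -0.07   -0.04   -0.06   -0.01   -0.07   -0.06    0.91   -0.01]
  [ -0.01   -0.01   -0.01   -0.01   -0.01   -0.03   -0.09    0.98]
Leontief inverse L = M⁻¹:
  [  1.0715    0.1199    0.1150    0.1519    0.1589    0.1692    0.1289    0.1143]
  [  0.0686    1.0859    0.1409    0.1477    0.1472    0.1246    0.1529    0.0696]
  [  0.1199    0.0783    1.1120    0.1203    0.1471    0.1674    0.1329    0.0842]
  [  0.0585    0.1045    0.0808    1.0586    0.1120    0.1381    0.1066    0.0425]
  [  0.0929    0.0971    0.0909    0.1397    1.0791    0.0643    0.1069    0.1299]
  [  0.1429    0.1016    0.1076    0.0669    0.0830    1.1631    0.0976    0.0991]
  [  0.1109    0.0777    0.1037    0.0532    0.1184    0.1133    1.1414    0.0457]
  [  0.0290    0.0254    0.0285    0.0234    0.0302    0.0528    0.1142    1.0321]
Total output x = L · d:
  x_0 = 1.0715·75 + 0.1199·55 + 0.1150·67 + 0.1519·71 + 0.1589·34 + 0.1692·8 + 0.1289·16 + 0.1143·89 = 124.4496
  x_1 = 0.0686·75 + 1.0859·55 + 0.1409·67 + 0.1477·71 + 0.1472·34 + 0.1246·8 + 0.1529·16 + 0.0696·89 = 99.4428
  x_2 = 0.1199·75 + 0.0783·55 + 1.1120·67 + 0.1203·71 + 0.1471·34 + 0.1674·8 + 0.1329·16 + 0.0842·89 = 112.3106
  x_3 = 0.0585·75 + 0.1045·55 + 0.0808·67 + 1.0586·71 + 0.1120·34 + 0.1381·8 + 0.1066·16 + 0.0425·89 = 101.1066
  x_4 = 0.0929·75 + 0.0971·55 + 0.0909·67 + 0.1397·71 + 1.0791·34 + 0.0643·8 + 0.1069·16 + 0.1299·89 = 78.7880
  x_5 = 0.1429·75 + 0.1016·55 + 0.1076·67 + 0.0669·71 + 0.0830·34 + 1.1631·8 + 0.0976·16 + 0.0991·89 = 50.7731
  x_6 = 0.1109·75 + 0.0777·55 + 0.1037·67 + 0.0532·71 + 0.1184·34 + 0.1133·8 + 1.1414·16 + 0.0457·89 = 50.5750
  x_7 = 0.0290·75 + 0.0254·55 + 0.0285·67 + 0.0234·71 + 0.0302·34 + 0.0528·8 + 0.1142·16 + 1.0321·89 = 102.2816
Δx_2 = L[2,1] · Δd_1 = 0.0783 · 2 = 0.1567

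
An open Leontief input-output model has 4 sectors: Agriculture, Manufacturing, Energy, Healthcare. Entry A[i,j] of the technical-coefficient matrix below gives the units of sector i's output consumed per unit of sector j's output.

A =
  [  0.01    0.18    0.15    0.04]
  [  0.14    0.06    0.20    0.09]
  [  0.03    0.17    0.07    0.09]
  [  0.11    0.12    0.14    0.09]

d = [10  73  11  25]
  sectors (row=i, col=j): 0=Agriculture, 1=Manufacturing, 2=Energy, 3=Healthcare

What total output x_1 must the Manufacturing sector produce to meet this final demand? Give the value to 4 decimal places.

Form M = I − A:
  [  0.99   -0.18   -0.15   -0.04]
  [ -0.14    0.94   -0.20   -0.09]
  [ -0.03   -0.17    0.93   -0.09]
  [ -0.11   -0.12   -0.14    0.91]
Leontief inverse L = M⁻¹:
  [  1.0649    0.2600    0.2422    0.0965]
  [  0.1929    1.1762    0.3074    0.1552]
  [  0.0858    0.2451    1.1634    0.1431]
  [  0.1674    0.2242    0.2488    1.1530]
Total output x = L · d:
  x_0 = 1.0649·10 + 0.2600·73 + 0.2422·11 + 0.0965·25 = 34.7091
  x_1 = 0.1929·10 + 1.1762·73 + 0.3074·11 + 0.1552·25 = 95.0515
  x_2 = 0.0858·10 + 0.2451·73 + 1.1634·11 + 0.1431·25 = 35.1232
  x_3 = 0.1674·10 + 0.2242·73 + 0.2488·11 + 1.1530·25 = 49.6060

95.0515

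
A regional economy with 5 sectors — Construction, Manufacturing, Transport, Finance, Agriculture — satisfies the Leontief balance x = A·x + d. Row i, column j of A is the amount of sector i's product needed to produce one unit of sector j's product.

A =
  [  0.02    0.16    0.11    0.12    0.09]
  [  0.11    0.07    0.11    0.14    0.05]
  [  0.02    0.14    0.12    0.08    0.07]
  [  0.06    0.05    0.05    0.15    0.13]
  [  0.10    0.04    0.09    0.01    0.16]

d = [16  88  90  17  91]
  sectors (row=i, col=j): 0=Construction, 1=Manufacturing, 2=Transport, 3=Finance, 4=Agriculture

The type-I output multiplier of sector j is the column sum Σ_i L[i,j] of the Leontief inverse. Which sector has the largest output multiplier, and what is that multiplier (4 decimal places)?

Form M = I − A:
  [  0.98   -0.16   -0.11   -0.12   -0.09]
  [ -0.11    0.93   -0.11   -0.14   -0.05]
  [ -0.02   -0.14    0.88   -0.08   -0.07]
  [ -0.06   -0.05   -0.05    0.85   -0.13]
  [ -0.10   -0.04   -0.09   -0.01    0.84]
Leontief inverse L = M⁻¹:
  [  1.0819    0.2346    0.1949    0.2118    0.1789]
  [  0.1612    1.1502    0.1912    0.2318    0.1375]
  [  0.0720    0.2070    1.1950    0.1584    0.1441]
  [  0.1124    0.1126    0.1200    1.2247    0.2183]
  [  0.1455    0.1062    0.1618    0.0678    1.2364]
Total output x = L · d:
  x_0 = 1.0819·16 + 0.2346·88 + 0.1949·90 + 0.2118·17 + 0.1789·91 = 75.3748
  x_1 = 0.1612·16 + 1.1502·88 + 0.1912·90 + 0.2318·17 + 0.1375·91 = 137.4556
  x_2 = 0.0720·16 + 0.2070·88 + 1.1950·90 + 0.1584·17 + 0.1441·91 = 142.7271
  x_3 = 0.1124·16 + 0.1126·88 + 0.1200·90 + 1.2247·17 + 0.2183·91 = 63.1979
  x_4 = 0.1455·16 + 0.1062·88 + 0.1618·90 + 0.0678·17 + 1.2364·91 = 139.8966
Output multipliers (column sums of L):
  Construction: 1.5731
  Manufacturing: 1.8106
  Transport: 1.8628
  Finance: 1.8946
  Agriculture: 1.9152

Agriculture (1.9152)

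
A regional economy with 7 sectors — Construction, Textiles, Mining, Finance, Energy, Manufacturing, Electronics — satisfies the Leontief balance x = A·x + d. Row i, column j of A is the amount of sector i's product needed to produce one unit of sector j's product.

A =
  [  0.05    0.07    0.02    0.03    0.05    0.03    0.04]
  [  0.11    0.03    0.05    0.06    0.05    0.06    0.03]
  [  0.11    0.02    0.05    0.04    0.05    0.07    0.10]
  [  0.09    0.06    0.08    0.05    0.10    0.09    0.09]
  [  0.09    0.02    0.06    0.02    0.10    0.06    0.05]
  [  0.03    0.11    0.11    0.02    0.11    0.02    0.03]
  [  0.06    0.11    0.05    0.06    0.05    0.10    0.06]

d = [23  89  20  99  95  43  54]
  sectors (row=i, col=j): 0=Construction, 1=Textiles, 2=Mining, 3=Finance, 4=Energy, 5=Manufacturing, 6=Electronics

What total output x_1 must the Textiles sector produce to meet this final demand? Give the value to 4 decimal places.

126.1134

Form M = I − A:
  [  0.95   -0.07   -0.02   -0.03   -0.05   -0.03   -0.04]
  [ -0.11    0.97   -0.05   -0.06   -0.05   -0.06   -0.03]
  [ -0.11   -0.02    0.95   -0.04   -0.05   -0.07   -0.10]
  [ -0.09   -0.06   -0.08    0.95   -0.10   -0.09   -0.09]
  [ -0.09   -0.02   -0.06   -0.02    0.90   -0.06   -0.05]
  [ -0.03   -0.11   -0.11   -0.02   -0.11    0.98   -0.03]
  [ -0.06   -0.11   -0.05   -0.06   -0.05   -0.10    0.94]
Leontief inverse L = M⁻¹:
  [  1.0884    0.0985    0.0480    0.0498    0.0850    0.0593    0.0657]
  [  0.1586    1.0700    0.0877    0.0846    0.0981    0.0972    0.0667]
  [  0.1634    0.0697    1.0927    0.0691    0.1032    0.1144    0.1412]
  [  0.1621    0.1181    0.1364    1.0866    0.1698    0.1467    0.1429]
  [  0.1399    0.0595    0.0983    0.0441    1.1494    0.0982    0.0868]
  [  0.0923    0.1450    0.1509    0.0488    0.1611    1.0646    0.0718]
  [  0.1243    0.1613    0.1014    0.0936    0.1115    0.1491    1.1047]
Total output x = L · d:
  x_0 = 1.0884·23 + 0.0985·89 + 0.0480·20 + 0.0498·99 + 0.0850·95 + 0.0593·43 + 0.0657·54 = 53.8717
  x_1 = 0.1586·23 + 1.0700·89 + 0.0877·20 + 0.0846·99 + 0.0981·95 + 0.0972·43 + 0.0667·54 = 126.1134
  x_2 = 0.1634·23 + 0.0697·89 + 1.0927·20 + 0.0691·99 + 0.1032·95 + 0.1144·43 + 0.1412·54 = 60.9991
  x_3 = 0.1621·23 + 0.1181·89 + 0.1364·20 + 1.0866·99 + 0.1698·95 + 0.1467·43 + 0.1429·54 = 154.6953
  x_4 = 0.1399·23 + 0.0595·89 + 0.0983·20 + 0.0441·99 + 1.1494·95 + 0.0982·43 + 0.0868·54 = 132.9479
  x_5 = 0.0923·23 + 0.1450·89 + 0.1509·20 + 0.0488·99 + 0.1611·95 + 1.0646·43 + 0.0718·54 = 87.8286
  x_6 = 0.1243·23 + 0.1613·89 + 0.1014·20 + 0.0936·99 + 0.1115·95 + 0.1491·43 + 1.1047·54 = 105.1773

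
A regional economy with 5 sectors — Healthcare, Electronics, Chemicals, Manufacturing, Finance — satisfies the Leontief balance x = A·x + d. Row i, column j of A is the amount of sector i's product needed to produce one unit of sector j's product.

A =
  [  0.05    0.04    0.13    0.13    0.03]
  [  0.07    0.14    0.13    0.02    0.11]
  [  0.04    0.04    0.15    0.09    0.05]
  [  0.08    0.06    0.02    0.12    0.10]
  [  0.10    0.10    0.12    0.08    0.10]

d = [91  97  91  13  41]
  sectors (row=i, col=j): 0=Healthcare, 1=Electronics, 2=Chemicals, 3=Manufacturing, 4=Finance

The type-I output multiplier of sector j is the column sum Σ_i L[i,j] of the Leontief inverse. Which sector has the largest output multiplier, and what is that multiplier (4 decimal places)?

Form M = I − A:
  [  0.95   -0.04   -0.13   -0.13   -0.03]
  [ -0.07    0.86   -0.13   -0.02   -0.11]
  [ -0.04   -0.04    0.85   -0.09   -0.05]
  [ -0.08   -0.06   -0.02    0.88   -0.10]
  [ -0.10   -0.10   -0.12   -0.08    0.90]
Leontief inverse L = M⁻¹:
  [  1.0912    0.0822    0.1950    0.1901    0.0784]
  [  0.1239    1.2054    0.2298    0.0850    0.1737]
  [  0.0799    0.0819    1.2183    0.1471    0.0967]
  [  0.1273    0.1101    0.0858    1.1804    0.1536]
  [  0.1570    0.1638    0.2173    0.1551    1.1657]
Total output x = L · d:
  x_0 = 1.0912·91 + 0.0822·97 + 0.1950·91 + 0.1901·13 + 0.0784·41 = 130.6985
  x_1 = 0.1239·91 + 1.2054·97 + 0.2298·91 + 0.0850·13 + 0.1737·41 = 157.3375
  x_2 = 0.0799·91 + 0.0819·97 + 1.2183·91 + 0.1471·13 + 0.0967·41 = 131.9570
  x_3 = 0.1273·91 + 0.1101·97 + 0.0858·91 + 1.1804·13 + 0.1536·41 = 51.7163
  x_4 = 0.1570·91 + 0.1638·97 + 0.2173·91 + 0.1551·13 + 1.1657·41 = 99.7508
Output multipliers (column sums of L):
  Healthcare: 1.5793
  Electronics: 1.6434
  Chemicals: 1.9462
  Manufacturing: 1.7577
  Finance: 1.6680

Chemicals (1.9462)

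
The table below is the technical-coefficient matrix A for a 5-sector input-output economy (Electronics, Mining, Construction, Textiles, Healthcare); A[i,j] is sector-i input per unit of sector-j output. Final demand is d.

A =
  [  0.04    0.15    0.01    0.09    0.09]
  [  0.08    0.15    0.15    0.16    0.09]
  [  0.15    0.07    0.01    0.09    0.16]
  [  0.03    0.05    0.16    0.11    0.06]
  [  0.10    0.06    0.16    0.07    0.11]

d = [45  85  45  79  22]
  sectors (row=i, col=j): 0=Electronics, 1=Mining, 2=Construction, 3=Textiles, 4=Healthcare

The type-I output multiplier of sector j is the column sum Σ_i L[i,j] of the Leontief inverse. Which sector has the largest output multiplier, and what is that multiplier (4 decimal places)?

Textiles (2.0008)

Form M = I − A:
  [  0.96   -0.15   -0.01   -0.09   -0.09]
  [ -0.08    0.85   -0.15   -0.16   -0.09]
  [ -0.15   -0.07    0.99   -0.09   -0.16]
  [ -0.03   -0.05   -0.16    0.89   -0.06]
  [ -0.10   -0.06   -0.16   -0.07    0.89]
Leontief inverse L = M⁻¹:
  [  1.0983    0.2238    0.0996    0.1742    0.1633]
  [  0.1796    1.2630    0.2748    0.2899    0.2148]
  [  0.2175    0.1577    1.1058    0.1818    0.2490]
  [  0.0985    0.1168    0.2342    1.1896    0.1441]
  [  0.1824    0.1478    0.2469    0.1654    1.2125]
Total output x = L · d:
  x_0 = 1.0983·45 + 0.2238·85 + 0.0996·45 + 0.1742·79 + 0.1633·22 = 90.2846
  x_1 = 0.1796·45 + 1.2630·85 + 0.2748·45 + 0.2899·79 + 0.2148·22 = 155.4308
  x_2 = 0.2175·45 + 0.1577·85 + 1.1058·45 + 0.1818·79 + 0.2490·22 = 92.7951
  x_3 = 0.0985·45 + 0.1168·85 + 0.2342·45 + 1.1896·79 + 0.1441·22 = 122.0502
  x_4 = 0.1824·45 + 0.1478·85 + 0.2469·45 + 0.1654·79 + 1.2125·22 = 71.6236
Output multipliers (column sums of L):
  Electronics: 1.7764
  Mining: 1.9092
  Construction: 1.9613
  Textiles: 2.0008
  Healthcare: 1.9838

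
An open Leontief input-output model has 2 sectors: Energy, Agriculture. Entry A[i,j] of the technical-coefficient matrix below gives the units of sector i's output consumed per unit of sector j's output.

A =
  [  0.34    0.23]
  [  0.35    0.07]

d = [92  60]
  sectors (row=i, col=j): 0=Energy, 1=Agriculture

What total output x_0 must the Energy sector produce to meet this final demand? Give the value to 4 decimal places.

Form M = I − A:
  [  0.66   -0.23]
  [ -0.35    0.93]
Leontief inverse L = M⁻¹:
  [  1.7439    0.4313]
  [  0.6563    1.2376]
Total output x = L · d:
  x_0 = 1.7439·92 + 0.4313·60 = 186.3116
  x_1 = 0.6563·92 + 1.2376·60 = 134.6334

186.3116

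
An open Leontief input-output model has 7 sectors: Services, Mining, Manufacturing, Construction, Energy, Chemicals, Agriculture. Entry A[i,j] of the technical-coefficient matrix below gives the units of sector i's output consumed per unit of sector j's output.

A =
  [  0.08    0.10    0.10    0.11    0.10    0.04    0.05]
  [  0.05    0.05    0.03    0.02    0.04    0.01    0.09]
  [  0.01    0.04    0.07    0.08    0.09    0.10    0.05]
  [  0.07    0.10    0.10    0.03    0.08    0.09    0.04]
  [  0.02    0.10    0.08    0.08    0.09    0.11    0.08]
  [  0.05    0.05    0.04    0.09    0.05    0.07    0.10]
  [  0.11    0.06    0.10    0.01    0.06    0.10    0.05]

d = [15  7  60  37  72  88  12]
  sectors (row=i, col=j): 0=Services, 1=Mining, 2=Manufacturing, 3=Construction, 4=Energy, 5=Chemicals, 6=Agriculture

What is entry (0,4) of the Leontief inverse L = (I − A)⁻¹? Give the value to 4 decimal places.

Form M = I − A:
  [  0.92   -0.10   -0.10   -0.11   -0.10   -0.04   -0.05]
  [ -0.05    0.95   -0.03   -0.02   -0.04   -0.01   -0.09]
  [ -0.01   -0.04    0.93   -0.08   -0.09   -0.10   -0.05]
  [ -0.07   -0.10   -0.10    0.97   -0.08   -0.09   -0.04]
  [ -0.02   -0.10   -0.08   -0.08    0.91   -0.11   -0.08]
  [ -0.05   -0.05   -0.04   -0.09   -0.05    0.93   -0.10]
  [ -0.11   -0.06   -0.10   -0.01   -0.06   -0.10    0.95]
Leontief inverse L = M⁻¹:
  [  1.1370    0.1788    0.1807    0.1750    0.1808    0.1217    0.1217]
  [  0.0833    1.0887    0.0720    0.0504    0.0796    0.0508    0.1255]
  [  0.0526    0.0981    1.1296    0.1300    0.1495    0.1666    0.1071]
  [  0.1182    0.1648    0.1661    1.0895    0.1481    0.1590    0.1057]
  [  0.0753    0.1710    0.1531    0.1397    1.1625    0.1889    0.1519]
  [  0.1005    0.1108    0.1044    0.1384    0.1111    1.1353    0.1560]
  [  0.1590    0.1240    0.1668    0.0720    0.1284    0.1679    1.1130]
Total output x = L · d:
  x_0 = 1.1370·15 + 0.1788·7 + 0.1807·60 + 0.1750·37 + 0.1808·72 + 0.1217·88 + 0.1217·12 = 60.8077
  x_1 = 0.0833·15 + 1.0887·7 + 0.0720·60 + 0.0504·37 + 0.0796·72 + 0.0508·88 + 0.1255·12 = 26.7689
  x_2 = 0.0526·15 + 0.0981·7 + 1.1296·60 + 0.1300·37 + 0.1495·72 + 0.1666·88 + 0.1071·12 = 100.7664
  x_3 = 0.1182·15 + 0.1648·7 + 0.1661·60 + 1.0895·37 + 0.1481·72 + 0.1590·88 + 0.1057·12 = 79.1318
  x_4 = 0.0753·15 + 0.1710·7 + 0.1531·60 + 0.1397·37 + 1.1625·72 + 0.1889·88 + 0.1519·12 = 118.8218
  x_5 = 0.1005·15 + 0.1108·7 + 0.1044·60 + 0.1384·37 + 0.1111·72 + 1.1353·88 + 0.1560·12 = 123.4437
  x_6 = 0.1590·15 + 0.1240·7 + 0.1668·60 + 0.0720·37 + 0.1284·72 + 0.1679·88 + 1.1130·12 = 53.3017

L[0,4] = 0.1808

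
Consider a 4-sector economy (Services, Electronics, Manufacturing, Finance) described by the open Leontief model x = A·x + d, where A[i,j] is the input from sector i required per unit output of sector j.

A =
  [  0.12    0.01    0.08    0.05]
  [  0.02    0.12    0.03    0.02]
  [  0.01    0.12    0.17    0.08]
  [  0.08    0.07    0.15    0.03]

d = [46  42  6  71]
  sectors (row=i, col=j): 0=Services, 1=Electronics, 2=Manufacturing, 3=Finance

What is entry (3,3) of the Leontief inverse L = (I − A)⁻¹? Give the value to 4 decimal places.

Form M = I − A:
  [  0.88   -0.01   -0.08   -0.05]
  [ -0.02    0.88   -0.03   -0.02]
  [ -0.01   -0.12    0.83   -0.08]
  [ -0.08   -0.07   -0.15    0.97]
Leontief inverse L = M⁻¹:
  [  1.1449    0.0355    0.1243    0.0700]
  [  0.0293    1.1458    0.0495    0.0292]
  [  0.0277    0.1770    1.2332    0.1068]
  [  0.1008    0.1130    0.2045    1.0553]
Total output x = L · d:
  x_0 = 1.1449·46 + 0.0355·42 + 0.1243·6 + 0.0700·71 = 59.8756
  x_1 = 0.0293·46 + 1.1458·42 + 0.0495·6 + 0.0292·71 = 51.8397
  x_2 = 0.0277·46 + 0.1770·42 + 1.2332·6 + 0.1068·71 = 23.6899
  x_3 = 0.1008·46 + 0.1130·42 + 0.2045·6 + 1.0553·71 = 85.5385

L[3,3] = 1.0553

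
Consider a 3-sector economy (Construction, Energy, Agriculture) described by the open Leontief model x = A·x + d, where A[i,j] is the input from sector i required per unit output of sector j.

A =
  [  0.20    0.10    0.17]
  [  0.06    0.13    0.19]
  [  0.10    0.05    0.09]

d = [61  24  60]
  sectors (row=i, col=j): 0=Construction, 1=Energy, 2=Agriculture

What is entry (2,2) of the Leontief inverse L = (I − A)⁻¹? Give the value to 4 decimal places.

Form M = I − A:
  [  0.80   -0.10   -0.17]
  [ -0.06    0.87   -0.19]
  [ -0.10   -0.05    0.91]
Leontief inverse L = M⁻¹:
  [  1.2970    0.1650    0.2767]
  [  0.1220    1.1789    0.2689]
  [  0.1492    0.0829    1.1441]
Total output x = L · d:
  x_0 = 1.2970·61 + 0.1650·24 + 0.2767·60 = 99.6787
  x_1 = 0.1220·61 + 1.1789·24 + 0.2689·60 = 51.8746
  x_2 = 0.1492·61 + 0.0829·24 + 1.1441·60 = 79.7380

L[2,2] = 1.1441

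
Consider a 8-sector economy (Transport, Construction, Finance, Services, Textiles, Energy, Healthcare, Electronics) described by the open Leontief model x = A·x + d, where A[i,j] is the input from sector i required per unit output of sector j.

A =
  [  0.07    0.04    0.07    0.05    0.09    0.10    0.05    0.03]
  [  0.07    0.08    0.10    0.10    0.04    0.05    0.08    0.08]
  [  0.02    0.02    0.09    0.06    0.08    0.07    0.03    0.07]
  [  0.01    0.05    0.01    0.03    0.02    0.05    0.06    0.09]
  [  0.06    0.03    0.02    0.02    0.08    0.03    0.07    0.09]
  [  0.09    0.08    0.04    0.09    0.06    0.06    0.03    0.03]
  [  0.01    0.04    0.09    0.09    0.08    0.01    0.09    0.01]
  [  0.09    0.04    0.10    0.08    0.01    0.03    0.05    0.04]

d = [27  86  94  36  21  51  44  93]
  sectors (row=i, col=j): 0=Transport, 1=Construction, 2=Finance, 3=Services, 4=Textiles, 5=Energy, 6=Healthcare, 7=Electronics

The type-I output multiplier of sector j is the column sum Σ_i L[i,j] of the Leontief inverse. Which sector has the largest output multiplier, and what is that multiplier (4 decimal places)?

Finance (1.9333)

Form M = I − A:
  [  0.93   -0.04   -0.07   -0.05   -0.09   -0.10   -0.05   -0.03]
  [ -0.07    0.92   -0.10   -0.10   -0.04   -0.05   -0.08   -0.08]
  [ -0.02   -0.02    0.91   -0.06   -0.08   -0.07   -0.03   -0.07]
  [ -0.01   -0.05   -0.01    0.97   -0.02   -0.05   -0.06   -0.09]
  [ -0.06   -0.03   -0.02   -0.02    0.92   -0.03   -0.07   -0.09]
  [ -0.09   -0.08   -0.04   -0.09   -0.06    0.94   -0.03   -0.03]
  [ -0.01   -0.04   -0.09   -0.09   -0.08   -0.01    0.91   -0.01]
  [ -0.09   -0.04   -0.10   -0.08   -0.01   -0.03   -0.05    0.96]
Leontief inverse L = M⁻¹:
  [  1.1177    0.0824    0.1245    0.1063    0.1452    0.1465    0.1002    0.0801]
  [  0.1222    1.1298    0.1717    0.1699    0.1003    0.1041    0.1418    0.1406]
  [  0.0602    0.0548    1.1380    0.1080    0.1242    0.1082    0.0722    0.1153]
  [  0.0417    0.0786    0.0506    1.0710    0.0496    0.0758    0.0944    0.1200]
  [  0.0989    0.0619    0.0678    0.0657    1.1220    0.0634    0.1129    0.1277]
  [  0.1356    0.1225    0.0933    0.1444    0.1098    1.1063    0.0802    0.0805]
  [  0.0393    0.0714    0.1351    0.1340    0.1237    0.0429    1.1345    0.0543]
  [  0.1269    0.0753    0.1522    0.1297    0.0564    0.0731    0.0935    1.0837]
Total output x = L · d:
  x_0 = 1.1177·27 + 0.0824·86 + 0.1245·94 + 0.1063·36 + 0.1452·21 + 0.1465·51 + 0.1002·44 + 0.0801·93 = 75.1659
  x_1 = 0.1222·27 + 1.1298·86 + 0.1717·94 + 0.1699·36 + 0.1003·21 + 0.1041·51 + 0.1418·44 + 0.1406·93 = 149.4467
  x_2 = 0.0602·27 + 0.0548·86 + 1.1380·94 + 0.1080·36 + 0.1242·21 + 0.1082·51 + 0.0722·44 + 0.1153·93 = 139.2344
  x_3 = 0.0417·27 + 0.0786·86 + 0.0506·94 + 1.0710·36 + 0.0496·21 + 0.0758·51 + 0.0944·44 + 0.1200·93 = 71.4131
  x_4 = 0.0989·27 + 0.0619·86 + 0.0678·94 + 0.0657·36 + 1.1220·21 + 0.0634·51 + 0.1129·44 + 0.1277·93 = 60.3696
  x_5 = 0.1356·27 + 0.1225·86 + 0.0933·94 + 0.1444·36 + 0.1098·21 + 1.1063·51 + 0.0802·44 + 0.0805·93 = 97.9093
  x_6 = 0.0393·27 + 0.0714·86 + 0.1351·94 + 0.1340·36 + 0.1237·21 + 0.0429·51 + 1.1345·44 + 0.0543·93 = 84.4872
  x_7 = 0.1269·27 + 0.0753·86 + 0.1522·94 + 0.1297·36 + 0.0564·21 + 0.0731·51 + 0.0935·44 + 1.0837·93 = 138.6923
Output multipliers (column sums of L):
  Transport: 1.7425
  Construction: 1.6768
  Finance: 1.9333
  Services: 1.9290
  Textiles: 1.8312
  Energy: 1.7204
  Healthcare: 1.8296
  Electronics: 1.8022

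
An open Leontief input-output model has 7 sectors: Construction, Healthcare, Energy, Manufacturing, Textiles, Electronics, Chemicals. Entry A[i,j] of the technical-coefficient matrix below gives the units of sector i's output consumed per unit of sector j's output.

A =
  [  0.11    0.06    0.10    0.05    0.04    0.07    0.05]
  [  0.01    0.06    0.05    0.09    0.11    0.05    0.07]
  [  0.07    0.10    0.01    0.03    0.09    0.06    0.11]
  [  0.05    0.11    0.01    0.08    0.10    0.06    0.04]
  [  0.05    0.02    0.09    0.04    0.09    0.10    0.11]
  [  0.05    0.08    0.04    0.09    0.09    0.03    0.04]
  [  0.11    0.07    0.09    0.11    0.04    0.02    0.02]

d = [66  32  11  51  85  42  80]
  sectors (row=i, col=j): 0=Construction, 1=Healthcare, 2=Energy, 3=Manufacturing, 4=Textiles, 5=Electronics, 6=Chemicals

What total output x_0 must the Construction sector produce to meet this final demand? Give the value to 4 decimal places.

111.3547

Form M = I − A:
  [  0.89   -0.06   -0.10   -0.05   -0.04   -0.07   -0.05]
  [ -0.01    0.94   -0.05   -0.09   -0.11   -0.05   -0.07]
  [ -0.07   -0.10    0.99   -0.03   -0.09   -0.06   -0.11]
  [ -0.05   -0.11   -0.01    0.92   -0.10   -0.06   -0.04]
  [ -0.05   -0.02   -0.09   -0.04    0.91   -0.10   -0.11]
  [ -0.05   -0.08   -0.04   -0.09   -0.09    0.97   -0.04]
  [ -0.11   -0.07   -0.09   -0.11   -0.04   -0.02    0.98]
Leontief inverse L = M⁻¹:
  [  1.1691    0.1240    0.1501    0.1099    0.1099    0.1204    0.1071]
  [  0.0591    1.1163    0.0952    0.1476    0.1783    0.0977    0.1235]
  [  0.1260    0.1571    1.0653    0.0940    0.1581    0.1086    0.1632]
  [  0.0977    0.1656    0.0581    1.1396    0.1702    0.1091    0.0934]
  [  0.1128    0.0849    0.1439    0.1046    1.1622    0.1512    0.1689]
  [  0.0967    0.1337    0.0838    0.1440    0.1550    1.0767    0.0911]
  [  0.1646    0.1329    0.1356    0.1666    0.1093    0.0709    1.0755]
Total output x = L · d:
  x_0 = 1.1691·66 + 0.1240·32 + 0.1501·11 + 0.1099·51 + 0.1099·85 + 0.1204·42 + 0.1071·80 = 111.3547
  x_1 = 0.0591·66 + 1.1163·32 + 0.0952·11 + 0.1476·51 + 0.1783·85 + 0.0977·42 + 0.1235·80 = 77.3317
  x_2 = 0.1260·66 + 0.1571·32 + 1.0653·11 + 0.0940·51 + 0.1581·85 + 0.1086·42 + 0.1632·80 = 60.9155
  x_3 = 0.0977·66 + 0.1656·32 + 0.0581·11 + 1.1396·51 + 0.1702·85 + 0.1091·42 + 0.0934·80 = 97.0321
  x_4 = 0.1128·66 + 0.0849·32 + 0.1439·11 + 0.1046·51 + 1.1622·85 + 0.1512·42 + 0.1689·80 = 135.7300
  x_5 = 0.0967·66 + 0.1337·32 + 0.0838·11 + 0.1440·51 + 0.1550·85 + 1.0767·42 + 0.0911·80 = 84.6142
  x_6 = 0.1646·66 + 0.1329·32 + 0.1356·11 + 0.1666·51 + 0.1093·85 + 0.0709·42 + 1.0755·80 = 123.4078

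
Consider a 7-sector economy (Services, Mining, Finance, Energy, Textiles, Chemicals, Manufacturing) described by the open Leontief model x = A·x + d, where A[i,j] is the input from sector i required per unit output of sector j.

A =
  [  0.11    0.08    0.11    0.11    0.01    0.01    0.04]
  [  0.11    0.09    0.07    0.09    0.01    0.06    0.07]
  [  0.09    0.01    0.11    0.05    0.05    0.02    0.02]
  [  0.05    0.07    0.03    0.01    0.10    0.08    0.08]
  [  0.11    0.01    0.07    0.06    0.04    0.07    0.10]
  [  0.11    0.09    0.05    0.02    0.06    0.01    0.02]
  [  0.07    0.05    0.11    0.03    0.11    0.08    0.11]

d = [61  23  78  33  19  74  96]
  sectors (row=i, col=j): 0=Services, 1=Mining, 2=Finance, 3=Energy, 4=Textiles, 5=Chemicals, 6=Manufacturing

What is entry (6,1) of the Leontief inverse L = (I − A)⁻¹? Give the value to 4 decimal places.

Form M = I − A:
  [  0.89   -0.08   -0.11   -0.11   -0.01   -0.01   -0.04]
  [ -0.11    0.91   -0.07   -0.09   -0.01   -0.06   -0.07]
  [ -0.09   -0.01    0.89   -0.05   -0.05   -0.02   -0.02]
  [ -0.05   -0.07   -0.03    0.99   -0.10   -0.08   -0.08]
  [ -0.11   -0.01   -0.07   -0.06    0.96   -0.07   -0.10]
  [ -0.11   -0.09   -0.05   -0.02   -0.06    0.99   -0.02]
  [ -0.07   -0.05   -0.11   -0.03   -0.11   -0.08    0.89]
Leontief inverse L = M⁻¹:
  [  1.1860    0.1286    0.1798    0.1594    0.0528    0.0472    0.0888]
  [  0.1932    1.1457    0.1441    0.1421    0.0566    0.0998    0.1234]
  [  0.1472    0.0406    1.1633    0.0862    0.0805    0.0444    0.0537]
  [  0.1242    0.1131    0.0932    1.0536    0.1391    0.1154    0.1295]
  [  0.1863    0.0567    0.1409    0.1055    1.0863    0.1056    0.1499]
  [  0.1739    0.1283    0.1062    0.0644    0.0870    1.0379    0.0592]
  [  0.1652    0.1018    0.1961    0.0855    0.1641    0.1250    1.1724]
Total output x = L · d:
  x_0 = 1.1860·61 + 0.1286·23 + 0.1798·78 + 0.1594·33 + 0.0528·19 + 0.0472·74 + 0.0888·96 = 107.6090
  x_1 = 0.1932·61 + 1.1457·23 + 0.1441·78 + 0.1421·33 + 0.0566·19 + 0.0998·74 + 0.1234·96 = 74.3663
  x_2 = 0.1472·61 + 0.0406·23 + 1.1633·78 + 0.0862·33 + 0.0805·19 + 0.0444·74 + 0.0537·96 = 113.4727
  x_3 = 0.1242·61 + 0.1131·23 + 0.0932·78 + 1.0536·33 + 0.1391·19 + 0.1154·74 + 0.1295·96 = 75.8324
  x_4 = 0.1863·61 + 0.0567·23 + 0.1409·78 + 0.1055·33 + 1.0863·19 + 0.1056·74 + 0.1499·96 = 69.9863
  x_5 = 0.1739·61 + 0.1283·23 + 0.1062·78 + 0.0644·33 + 0.0870·19 + 1.0379·74 + 0.0592·96 = 108.1096
  x_6 = 0.1652·61 + 0.1018·23 + 0.1961·78 + 0.0855·33 + 0.1641·19 + 0.1250·74 + 1.1724·96 = 155.4553

L[6,1] = 0.1018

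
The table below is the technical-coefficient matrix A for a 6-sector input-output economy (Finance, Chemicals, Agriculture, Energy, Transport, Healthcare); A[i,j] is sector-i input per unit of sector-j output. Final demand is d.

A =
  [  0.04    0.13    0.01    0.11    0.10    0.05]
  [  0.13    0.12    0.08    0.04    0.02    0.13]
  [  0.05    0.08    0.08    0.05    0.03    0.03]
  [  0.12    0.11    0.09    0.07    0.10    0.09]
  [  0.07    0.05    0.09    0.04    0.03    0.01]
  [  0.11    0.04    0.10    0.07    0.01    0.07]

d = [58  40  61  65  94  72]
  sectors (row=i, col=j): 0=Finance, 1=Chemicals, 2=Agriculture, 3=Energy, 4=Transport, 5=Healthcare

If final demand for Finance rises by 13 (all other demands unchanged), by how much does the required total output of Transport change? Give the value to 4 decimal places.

1.4403

Form M = I − A:
  [  0.96   -0.13   -0.01   -0.11   -0.10   -0.05]
  [ -0.13    0.88   -0.08   -0.04   -0.02   -0.13]
  [ -0.05   -0.08    0.92   -0.05   -0.03   -0.03]
  [ -0.12   -0.11   -0.09    0.93   -0.10   -0.09]
  [ -0.07   -0.05   -0.09   -0.04    0.97   -0.01]
  [ -0.11   -0.04   -0.10   -0.07   -0.01    0.93]
Leontief inverse L = M⁻¹:
  [  1.1152    0.2038    0.0706    0.1585    0.1388    0.1076]
  [  0.2106    1.2058    0.1445    0.1020    0.0636    0.1951]
  [  0.0992    0.1336    1.1211    0.0854    0.0572    0.0691]
  [  0.2066    0.2028    0.1625    1.1353    0.1492    0.1562]
  [  0.1108    0.0987    0.1248    0.0727    1.0562    0.0422]
  [  0.1684    0.1067    0.1487    0.1186    0.0479    1.1160]
Total output x = L · d:
  x_0 = 1.1152·58 + 0.2038·40 + 0.0706·61 + 0.1585·65 + 0.1388·94 + 0.1076·72 = 108.2354
  x_1 = 0.2106·58 + 1.2058·40 + 0.1445·61 + 0.1020·65 + 0.0636·94 + 0.1951·72 = 95.9107
  x_2 = 0.0992·58 + 0.1336·40 + 1.1211·61 + 0.0854·65 + 0.0572·94 + 0.0691·72 = 95.3901
  x_3 = 0.2066·58 + 0.2028·40 + 0.1625·61 + 1.1353·65 + 0.1492·94 + 0.1562·72 = 129.0709
  x_4 = 0.1108·58 + 0.0987·40 + 0.1248·61 + 0.0727·65 + 1.0562·94 + 0.0422·72 = 125.0274
  x_5 = 0.1684·58 + 0.1067·40 + 0.1487·61 + 0.1186·65 + 0.0479·94 + 1.1160·72 = 115.6630
Δx_4 = L[4,0] · Δd_0 = 0.1108 · 13 = 1.4403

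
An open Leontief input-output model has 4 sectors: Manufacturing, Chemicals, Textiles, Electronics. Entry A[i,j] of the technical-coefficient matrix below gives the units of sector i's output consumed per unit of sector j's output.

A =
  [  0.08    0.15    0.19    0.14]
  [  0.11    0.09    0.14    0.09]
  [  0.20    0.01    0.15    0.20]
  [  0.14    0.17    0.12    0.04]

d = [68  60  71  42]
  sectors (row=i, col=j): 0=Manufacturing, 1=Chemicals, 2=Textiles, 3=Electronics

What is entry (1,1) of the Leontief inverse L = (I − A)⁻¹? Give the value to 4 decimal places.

Form M = I − A:
  [  0.92   -0.15   -0.19   -0.14]
  [ -0.11    0.91   -0.14   -0.09]
  [ -0.20   -0.01    0.85   -0.20]
  [ -0.14   -0.17   -0.12    0.96]
Leontief inverse L = M⁻¹:
  [  1.2388    0.2604    0.3593    0.2799]
  [  0.2310    1.1776    0.2740    0.2012]
  [  0.3568    0.1372    1.3270    0.3414]
  [  0.2662    0.2637    0.2668    1.1608]
Total output x = L · d:
  x_0 = 1.2388·68 + 0.2604·60 + 0.3593·71 + 0.2799·42 = 137.1353
  x_1 = 0.2310·68 + 1.1776·60 + 0.2740·71 + 0.2012·42 = 114.2606
  x_2 = 0.3568·68 + 0.1372·60 + 1.3270·71 + 0.3414·42 = 141.0499
  x_3 = 0.2662·68 + 0.2637·60 + 0.2668·71 + 1.1608·42 = 101.6138

L[1,1] = 1.1776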